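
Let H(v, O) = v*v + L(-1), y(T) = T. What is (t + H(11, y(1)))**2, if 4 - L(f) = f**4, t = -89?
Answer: 1225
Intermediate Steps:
L(f) = 4 - f**4
H(v, O) = 3 + v**2 (H(v, O) = v*v + (4 - 1*(-1)**4) = v**2 + (4 - 1*1) = v**2 + (4 - 1) = v**2 + 3 = 3 + v**2)
(t + H(11, y(1)))**2 = (-89 + (3 + 11**2))**2 = (-89 + (3 + 121))**2 = (-89 + 124)**2 = 35**2 = 1225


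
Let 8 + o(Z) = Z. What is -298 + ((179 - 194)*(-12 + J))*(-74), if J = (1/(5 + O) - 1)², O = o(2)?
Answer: -9178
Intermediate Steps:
o(Z) = -8 + Z
O = -6 (O = -8 + 2 = -6)
J = 4 (J = (1/(5 - 6) - 1)² = (1/(-1) - 1)² = (-1 - 1)² = (-2)² = 4)
-298 + ((179 - 194)*(-12 + J))*(-74) = -298 + ((179 - 194)*(-12 + 4))*(-74) = -298 - 15*(-8)*(-74) = -298 + 120*(-74) = -298 - 8880 = -9178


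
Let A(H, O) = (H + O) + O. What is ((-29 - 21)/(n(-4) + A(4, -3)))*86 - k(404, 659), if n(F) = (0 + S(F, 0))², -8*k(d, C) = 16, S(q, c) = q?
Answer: -2136/7 ≈ -305.14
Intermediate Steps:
A(H, O) = H + 2*O
k(d, C) = -2 (k(d, C) = -⅛*16 = -2)
n(F) = F² (n(F) = (0 + F)² = F²)
((-29 - 21)/(n(-4) + A(4, -3)))*86 - k(404, 659) = ((-29 - 21)/((-4)² + (4 + 2*(-3))))*86 - 1*(-2) = -50/(16 + (4 - 6))*86 + 2 = -50/(16 - 2)*86 + 2 = -50/14*86 + 2 = -50*1/14*86 + 2 = -25/7*86 + 2 = -2150/7 + 2 = -2136/7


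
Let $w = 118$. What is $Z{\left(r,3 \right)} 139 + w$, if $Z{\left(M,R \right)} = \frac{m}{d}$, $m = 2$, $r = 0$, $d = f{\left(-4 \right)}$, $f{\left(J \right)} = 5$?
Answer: $\frac{868}{5} \approx 173.6$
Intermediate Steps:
$d = 5$
$Z{\left(M,R \right)} = \frac{2}{5}$
$Z{\left(r,3 \right)} 139 + w = \frac{2}{5} \cdot 139 + 118 = \frac{278}{5} + 118 = \frac{868}{5}$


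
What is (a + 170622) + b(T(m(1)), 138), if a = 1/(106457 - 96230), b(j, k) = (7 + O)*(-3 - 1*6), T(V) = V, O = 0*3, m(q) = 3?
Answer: 1744306894/10227 ≈ 1.7056e+5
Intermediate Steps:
O = 0
b(j, k) = -63 (b(j, k) = (7 + 0)*(-3 - 1*6) = 7*(-3 - 6) = 7*(-9) = -63)
a = 1/10227 ≈ 9.7780e-5
(a + 170622) + b(T(m(1)), 138) = (1/10227 + 170622) - 63 = 1744951195/10227 - 63 = 1744306894/10227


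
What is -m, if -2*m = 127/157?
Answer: 127/314 ≈ 0.40446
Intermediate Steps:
m = -127/314 (m = -127/(2*157) = -1/2*127/157 = -127/314 ≈ -0.40446)
-m = -1*(-127/314) = 127/314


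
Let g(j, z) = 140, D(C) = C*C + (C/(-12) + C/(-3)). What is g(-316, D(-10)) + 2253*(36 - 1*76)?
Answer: -89980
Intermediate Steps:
D(C) = C² - 5*C/12 (D(C) = C² + (C*(-1/12) + C*(-⅓)) = C² + (-C/12 - C/3) = C² - 5*C/12)
g(-316, D(-10)) + 2253*(36 - 1*76) = 140 + 2253*(36 - 1*76) = 140 + 2253*(36 - 76) = 140 + 2253*(-40) = 140 - 90120 = -89980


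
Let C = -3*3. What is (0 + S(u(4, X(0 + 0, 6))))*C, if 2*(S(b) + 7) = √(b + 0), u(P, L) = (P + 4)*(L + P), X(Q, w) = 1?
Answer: 63 - 9*√10 ≈ 34.539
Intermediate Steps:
u(P, L) = (4 + P)*(L + P)
S(b) = -7 + √b/2 (S(b) = -7 + √(b + 0)/2 = -7 + √b/2)
C = -9
(0 + S(u(4, X(0 + 0, 6))))*C = (0 + (-7 + √(4² + 4*1 + 4*4 + 1*4)/2))*(-9) = (0 + (-7 + √(16 + 4 + 16 + 4)/2))*(-9) = (0 + (-7 + √40/2))*(-9) = (0 + (-7 + (2*√10)/2))*(-9) = (0 + (-7 + √10))*(-9) = (-7 + √10)*(-9) = 63 - 9*√10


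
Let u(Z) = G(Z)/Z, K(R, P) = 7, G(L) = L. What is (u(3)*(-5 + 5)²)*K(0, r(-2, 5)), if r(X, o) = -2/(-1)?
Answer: 0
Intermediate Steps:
r(X, o) = 2 (r(X, o) = -2*(-1) = 2)
u(Z) = 1 (u(Z) = Z/Z = 1)
(u(3)*(-5 + 5)²)*K(0, r(-2, 5)) = (1*(-5 + 5)²)*7 = (1*0²)*7 = (1*0)*7 = 0*7 = 0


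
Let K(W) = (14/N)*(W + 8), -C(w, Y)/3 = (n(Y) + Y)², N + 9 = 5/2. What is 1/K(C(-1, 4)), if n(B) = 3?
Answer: 13/3892 ≈ 0.0033402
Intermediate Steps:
N = -13/2 (N = -9 + 5/2 = -13/2 ≈ -6.5000)
C(w, Y) = -3*(3 + Y)²
K(W) = -224/13 - 28*W/13 (K(W) = (14/(-13/2))*(W + 8) = (14*(-2/13))*(8 + W) = -28*(8 + W)/13 = -224/13 - 28*W/13)
1/K(C(-1, 4)) = 1/(-224/13 - (-84)*(3 + 4)²/13) = 1/(-224/13 - (-84)*7²/13) = 1/(-224/13 - (-84)*49/13) = 1/(-224/13 - 28/13*(-147)) = 1/(-224/13 + 4116/13) = 1/(3892/13) = 13/3892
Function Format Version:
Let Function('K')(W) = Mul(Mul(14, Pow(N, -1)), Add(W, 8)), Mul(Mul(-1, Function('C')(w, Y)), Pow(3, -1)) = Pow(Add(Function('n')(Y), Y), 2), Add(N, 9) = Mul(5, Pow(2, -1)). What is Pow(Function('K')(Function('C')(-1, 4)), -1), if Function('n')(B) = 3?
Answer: Rational(13, 3892) ≈ 0.0033402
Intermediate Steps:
N = Rational(-13, 2) (N = Add(-9, Mul(5, Pow(2, -1))) = Add(-9, Mul(5, Rational(1, 2))) = Add(-9, Rational(5, 2)) = Rational(-13, 2) ≈ -6.5000)
Function('C')(w, Y) = Mul(-3, Pow(Add(3, Y), 2))
Function('K')(W) = Add(Rational(-224, 13), Mul(Rational(-28, 13), W)) (Function('K')(W) = Mul(Mul(14, Pow(Rational(-13, 2), -1)), Add(W, 8)) = Mul(Mul(14, Rational(-2, 13)), Add(8, W)) = Mul(Rational(-28, 13), Add(8, W)) = Add(Rational(-224, 13), Mul(Rational(-28, 13), W)))
Pow(Function('K')(Function('C')(-1, 4)), -1) = Pow(Add(Rational(-224, 13), Mul(Rational(-28, 13), Mul(-3, Pow(Add(3, 4), 2)))), -1) = Pow(Add(Rational(-224, 13), Mul(Rational(-28, 13), Mul(-3, Pow(7, 2)))), -1) = Pow(Add(Rational(-224, 13), Mul(Rational(-28, 13), Mul(-3, 49))), -1) = Pow(Add(Rational(-224, 13), Mul(Rational(-28, 13), -147)), -1) = Pow(Add(Rational(-224, 13), Rational(4116, 13)), -1) = Pow(Rational(3892, 13), -1) = Rational(13, 3892)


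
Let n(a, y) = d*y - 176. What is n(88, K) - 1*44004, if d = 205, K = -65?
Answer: -57505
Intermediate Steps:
n(a, y) = -176 + 205*y (n(a, y) = 205*y - 176 = -176 + 205*y)
n(88, K) - 1*44004 = (-176 + 205*(-65)) - 1*44004 = (-176 - 13325) - 44004 = -13501 - 44004 = -57505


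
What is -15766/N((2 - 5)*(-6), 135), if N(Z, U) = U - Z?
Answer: -15766/117 ≈ -134.75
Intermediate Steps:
-15766/N((2 - 5)*(-6), 135) = -15766/(135 - (2 - 5)*(-6)) = -15766/(135 - (-3)*(-6)) = -15766/(135 - 1*18) = -15766/(135 - 18) = -15766/117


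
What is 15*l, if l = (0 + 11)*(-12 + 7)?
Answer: -825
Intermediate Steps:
l = -55 (l = 11*(-5) = -55)
15*l = 15*(-55) = -825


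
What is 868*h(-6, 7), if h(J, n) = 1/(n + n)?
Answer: 62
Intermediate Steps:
h(J, n) = 1/(2*n)
868*h(-6, 7) = 868*((½)/7) = 868*((½)*(⅐)) = 868*(1/14) = 62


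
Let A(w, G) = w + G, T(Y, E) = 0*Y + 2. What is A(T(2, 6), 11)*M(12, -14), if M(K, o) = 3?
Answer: 39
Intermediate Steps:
T(Y, E) = 2 (T(Y, E) = 0 + 2 = 2)
A(w, G) = G + w
A(T(2, 6), 11)*M(12, -14) = (11 + 2)*3 = 13*3 = 39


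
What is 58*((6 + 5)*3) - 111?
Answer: 1803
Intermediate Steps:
58*((6 + 5)*3) - 111 = 58*(11*3) - 111 = 58*33 - 111 = 1914 - 111 = 1803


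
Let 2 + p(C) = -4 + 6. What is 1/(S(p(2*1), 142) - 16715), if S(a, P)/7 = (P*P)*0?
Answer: -1/16715 ≈ -5.9826e-5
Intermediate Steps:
p(C) = 0 (p(C) = -2 + (-4 + 6) = -2 + 2 = 0)
S(a, P) = 0 (S(a, P) = 7*((P*P)*0) = 7*(P²*0) = 7*0 = 0)
1/(S(p(2*1), 142) - 16715) = 1/(0 - 16715) = 1/(-16715) = -1/16715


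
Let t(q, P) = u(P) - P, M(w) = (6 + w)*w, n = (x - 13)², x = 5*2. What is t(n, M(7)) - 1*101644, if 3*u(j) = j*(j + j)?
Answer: -288643/3 ≈ -96214.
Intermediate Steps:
u(j) = 2*j²/3 (u(j) = (j*(j + j))/3 = (j*(2*j))/3 = (2*j²)/3 = 2*j²/3)
x = 10
n = 9 (n = (10 - 13)² = (-3)² = 9)
M(w) = w*(6 + w)
t(q, P) = -P + 2*P²/3 (t(q, P) = 2*P²/3 - P = -P + 2*P²/3)
t(n, M(7)) - 1*101644 = (7*(6 + 7))*(-3 + 2*(7*(6 + 7)))/3 - 1*101644 = (7*13)*(-3 + 2*(7*13))/3 - 101644 = (⅓)*91*(-3 + 2*91) - 101644 = (⅓)*91*(-3 + 182) - 101644 = (⅓)*91*179 - 101644 = 16289/3 - 101644 = -288643/3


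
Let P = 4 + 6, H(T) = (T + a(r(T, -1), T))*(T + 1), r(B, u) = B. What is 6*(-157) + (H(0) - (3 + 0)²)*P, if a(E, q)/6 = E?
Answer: -1032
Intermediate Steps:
a(E, q) = 6*E
H(T) = 7*T*(1 + T) (H(T) = (T + 6*T)*(T + 1) = (7*T)*(1 + T) = 7*T*(1 + T))
P = 10
6*(-157) + (H(0) - (3 + 0)²)*P = 6*(-157) + (7*0*(1 + 0) - (3 + 0)²)*10 = -942 + (7*0*1 - 1*3²)*10 = -942 + (0 - 1*9)*10 = -942 + (0 - 9)*10 = -942 - 9*10 = -942 - 90 = -1032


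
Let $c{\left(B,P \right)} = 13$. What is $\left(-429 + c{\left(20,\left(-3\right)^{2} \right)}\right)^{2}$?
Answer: $173056$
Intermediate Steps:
$\left(-429 + c{\left(20,\left(-3\right)^{2} \right)}\right)^{2} = \left(-429 + 13\right)^{2} = \left(-416\right)^{2} = 173056$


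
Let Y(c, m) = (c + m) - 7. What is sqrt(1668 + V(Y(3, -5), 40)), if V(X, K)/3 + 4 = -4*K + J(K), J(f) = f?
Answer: 36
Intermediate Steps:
Y(c, m) = -7 + c + m
V(X, K) = -12 - 9*K (V(X, K) = -12 + 3*(-4*K + K) = -12 + 3*(-3*K) = -12 - 9*K)
sqrt(1668 + V(Y(3, -5), 40)) = sqrt(1668 + (-12 - 9*40)) = sqrt(1668 + (-12 - 360)) = sqrt(1668 - 372) = sqrt(1296) = 36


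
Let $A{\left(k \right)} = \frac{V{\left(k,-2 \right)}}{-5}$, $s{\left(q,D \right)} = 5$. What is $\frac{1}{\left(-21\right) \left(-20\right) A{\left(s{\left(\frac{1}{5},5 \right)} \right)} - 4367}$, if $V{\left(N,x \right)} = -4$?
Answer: $- \frac{1}{4031} \approx -0.00024808$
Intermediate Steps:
$A{\left(k \right)} = \frac{4}{5}$ ($A{\left(k \right)} = - \frac{4}{-5} = \left(-4\right) \left(- \frac{1}{5}\right) = \frac{4}{5}$)
$\frac{1}{\left(-21\right) \left(-20\right) A{\left(s{\left(\frac{1}{5},5 \right)} \right)} - 4367} = \frac{1}{\left(-21\right) \left(-20\right) \frac{4}{5} - 4367} = \frac{1}{420 \cdot \frac{4}{5} - 4367} = \frac{1}{336 - 4367} = \frac{1}{-4031} = - \frac{1}{4031}$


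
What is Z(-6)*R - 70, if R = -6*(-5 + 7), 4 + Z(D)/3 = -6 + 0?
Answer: 290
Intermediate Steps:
Z(D) = -30 (Z(D) = -12 + 3*(-6 + 0) = -12 + 3*(-6) = -12 - 18 = -30)
R = -12 (R = -6*2 = -12)
Z(-6)*R - 70 = -30*(-12) - 70 = 360 - 70 = 290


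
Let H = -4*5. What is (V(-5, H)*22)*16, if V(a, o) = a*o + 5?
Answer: 36960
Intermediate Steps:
H = -20
V(a, o) = 5 + a*o
(V(-5, H)*22)*16 = ((5 - 5*(-20))*22)*16 = ((5 + 100)*22)*16 = (105*22)*16 = 2310*16 = 36960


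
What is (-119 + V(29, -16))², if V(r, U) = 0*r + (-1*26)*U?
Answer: 88209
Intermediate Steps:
V(r, U) = -26*U (V(r, U) = 0 - 26*U = -26*U)
(-119 + V(29, -16))² = (-119 - 26*(-16))² = (-119 + 416)² = 297² = 88209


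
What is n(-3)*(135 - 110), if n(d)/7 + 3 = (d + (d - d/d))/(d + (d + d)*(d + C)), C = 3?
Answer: -350/3 ≈ -116.67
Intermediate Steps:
n(d) = -21 + 7*(-1 + 2*d)/(d + 2*d*(3 + d)) (n(d) = -21 + 7*((d + (d - d/d))/(d + (d + d)*(d + 3))) = -21 + 7*((d + (d - 1*1))/(d + (2*d)*(3 + d))) = -21 + 7*((d + (d - 1))/(d + 2*d*(3 + d))) = -21 + 7*((d + (-1 + d))/(d + 2*d*(3 + d))) = -21 + 7*((-1 + 2*d)/(d + 2*d*(3 + d))) = -21 + 7*(-1 + 2*d)/(d + 2*d*(3 + d)))
n(-3)*(135 - 110) = (7*(-1 - 19*(-3) - 6*(-3)²)/(-3*(7 + 2*(-3))))*(135 - 110) = (7*(-⅓)*(-1 + 57 - 6*9)/(7 - 6))*25 = (7*(-⅓)*(-1 + 57 - 54)/1)*25 = (7*(-⅓)*1*2)*25 = -14/3*25 = -350/3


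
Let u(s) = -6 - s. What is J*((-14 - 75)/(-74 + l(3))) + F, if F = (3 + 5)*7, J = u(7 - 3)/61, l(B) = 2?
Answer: 122531/2196 ≈ 55.797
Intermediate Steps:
J = -10/61 (J = (-6 - (7 - 3))/61 = (-6 - 1*4)*(1/61) = (-6 - 4)*(1/61) = -10*1/61 = -10/61 ≈ -0.16393)
F = 56 (F = 8*7 = 56)
J*((-14 - 75)/(-74 + l(3))) + F = -10*(-14 - 75)/(61*(-74 + 2)) + 56 = -(-890)/(61*(-72)) + 56 = -(-890)*(-1)/(61*72) + 56 = -10/61*89/72 + 56 = -445/2196 + 56 = 122531/2196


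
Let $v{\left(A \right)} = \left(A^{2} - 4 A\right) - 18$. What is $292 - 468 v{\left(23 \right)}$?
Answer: $-195800$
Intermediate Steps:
$v{\left(A \right)} = -18 + A^{2} - 4 A$
$292 - 468 v{\left(23 \right)} = 292 - 468 \left(-18 + 23^{2} - 92\right) = 292 - 468 \left(-18 + 529 - 92\right) = 292 - 196092 = -195800$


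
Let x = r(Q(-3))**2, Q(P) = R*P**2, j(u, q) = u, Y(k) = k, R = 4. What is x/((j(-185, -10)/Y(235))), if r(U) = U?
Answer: -60912/37 ≈ -1646.3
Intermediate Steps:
Q(P) = 4*P**2
x = 1296 (x = (4*(-3)**2)**2 = (4*9)**2 = 36**2 = 1296)
x/((j(-185, -10)/Y(235))) = 1296/((-185/235)) = 1296/((-185*1/235)) = 1296/(-37/47) = 1296*(-47/37) = -60912/37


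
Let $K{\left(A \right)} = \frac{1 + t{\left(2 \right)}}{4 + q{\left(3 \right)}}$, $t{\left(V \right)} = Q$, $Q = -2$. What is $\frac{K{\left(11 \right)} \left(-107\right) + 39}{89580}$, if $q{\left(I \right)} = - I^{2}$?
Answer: $\frac{22}{111975} \approx 0.00019647$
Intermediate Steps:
$t{\left(V \right)} = -2$
$K{\left(A \right)} = \frac{1}{5}$ ($K{\left(A \right)} = \frac{1 - 2}{4 - 3^{2}} = - \frac{1}{4 - 9} = - \frac{1}{-5} = \left(-1\right) \left(- \frac{1}{5}\right) = \frac{1}{5}$)
$\frac{K{\left(11 \right)} \left(-107\right) + 39}{89580} = \frac{\frac{1}{5} \left(-107\right) + 39}{89580} = \left(- \frac{107}{5} + 39\right) \frac{1}{89580} = \frac{88}{5} \cdot \frac{1}{89580} = \frac{22}{111975}$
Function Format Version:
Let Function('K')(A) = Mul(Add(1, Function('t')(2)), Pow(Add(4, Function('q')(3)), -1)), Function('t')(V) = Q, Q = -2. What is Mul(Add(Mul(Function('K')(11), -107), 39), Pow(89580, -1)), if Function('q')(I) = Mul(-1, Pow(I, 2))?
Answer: Rational(22, 111975) ≈ 0.00019647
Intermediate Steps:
Function('t')(V) = -2
Function('K')(A) = Rational(1, 5) (Function('K')(A) = Mul(Add(1, -2), Pow(Add(4, Mul(-1, Pow(3, 2))), -1)) = Mul(-1, Pow(Add(4, Mul(-1, 9)), -1)) = Mul(-1, Pow(Add(4, -9), -1)) = Mul(-1, Pow(-5, -1)) = Mul(-1, Rational(-1, 5)) = Rational(1, 5))
Mul(Add(Mul(Function('K')(11), -107), 39), Pow(89580, -1)) = Mul(Add(Mul(Rational(1, 5), -107), 39), Pow(89580, -1)) = Mul(Add(Rational(-107, 5), 39), Rational(1, 89580)) = Mul(Rational(88, 5), Rational(1, 89580)) = Rational(22, 111975)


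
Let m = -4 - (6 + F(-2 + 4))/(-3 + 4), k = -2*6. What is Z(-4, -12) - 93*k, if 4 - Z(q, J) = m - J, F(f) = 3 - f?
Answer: 1119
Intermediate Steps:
k = -12
m = -11 (m = -4 - (6 + (3 - (-2 + 4)))/(-3 + 4) = -4 - (6 + (3 - 1*2))/1 = -4 - (6 + (3 - 2)) = -4 - (6 + 1) = -4 - 7 = -11)
Z(q, J) = 15 + J (Z(q, J) = 4 - (-11 - J) = 4 + (11 + J) = 15 + J)
Z(-4, -12) - 93*k = (15 - 12) - 93*(-12) = 3 + 1116 = 1119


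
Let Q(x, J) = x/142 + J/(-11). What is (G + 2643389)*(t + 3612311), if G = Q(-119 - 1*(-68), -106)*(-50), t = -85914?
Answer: 7278922564323998/781 ≈ 9.3200e+12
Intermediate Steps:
Q(x, J) = -J/11 + x/142 (Q(x, J) = x*(1/142) + J*(-1/11) = x/142 - J/11 = -J/11 + x/142)
G = -362275/781 (G = (-1/11*(-106) + (-119 - 1*(-68))/142)*(-50) = (106/11 + (-119 + 68)/142)*(-50) = (106/11 + (1/142)*(-51))*(-50) = (106/11 - 51/142)*(-50) = (14491/1562)*(-50) = -362275/781 ≈ -463.86)
(G + 2643389)*(t + 3612311) = (-362275/781 + 2643389)*(-85914 + 3612311) = (2064124534/781)*3526397 = 7278922564323998/781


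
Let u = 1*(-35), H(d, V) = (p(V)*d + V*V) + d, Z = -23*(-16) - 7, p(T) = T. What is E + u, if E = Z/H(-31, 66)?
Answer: -79404/2279 ≈ -34.842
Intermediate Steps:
Z = 361 (Z = 368 - 7 = 361)
H(d, V) = d + V**2 + V*d (H(d, V) = (V*d + V*V) + d = (V*d + V**2) + d = (V**2 + V*d) + d = d + V**2 + V*d)
u = -35
E = 361/2279 (E = 361/(-31 + 66**2 + 66*(-31)) = 361/(-31 + 4356 - 2046) = 361/2279 ≈ 0.15840)
E + u = 361/2279 - 35 = -79404/2279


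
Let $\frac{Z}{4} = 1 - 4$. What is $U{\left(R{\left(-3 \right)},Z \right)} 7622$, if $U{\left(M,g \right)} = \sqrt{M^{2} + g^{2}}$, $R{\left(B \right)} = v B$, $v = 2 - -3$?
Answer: $22866 \sqrt{41} \approx 1.4641 \cdot 10^{5}$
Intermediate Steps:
$v = 5$ ($v = 2 + 3 = 5$)
$R{\left(B \right)} = 5 B$
$Z = -12$ ($Z = 4 \left(1 - 4\right) = 4 \left(-3\right) = -12$)
$U{\left(R{\left(-3 \right)},Z \right)} 7622 = \sqrt{\left(5 \left(-3\right)\right)^{2} + \left(-12\right)^{2}} \cdot 7622 = \sqrt{\left(-15\right)^{2} + 144} \cdot 7622 = \sqrt{225 + 144} \cdot 7622 = \sqrt{369} \cdot 7622 = 3 \sqrt{41} \cdot 7622 = 22866 \sqrt{41}$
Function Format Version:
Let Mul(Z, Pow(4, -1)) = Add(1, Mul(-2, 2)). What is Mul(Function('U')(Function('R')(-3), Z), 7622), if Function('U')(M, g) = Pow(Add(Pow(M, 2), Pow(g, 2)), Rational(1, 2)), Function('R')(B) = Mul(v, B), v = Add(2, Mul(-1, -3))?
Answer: Mul(22866, Pow(41, Rational(1, 2))) ≈ 1.4641e+5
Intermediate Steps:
v = 5 (v = Add(2, 3) = 5)
Function('R')(B) = Mul(5, B)
Z = -12 (Z = Mul(4, Add(1, Mul(-2, 2))) = Mul(4, Add(1, -4)) = Mul(4, -3) = -12)
Mul(Function('U')(Function('R')(-3), Z), 7622) = Mul(Pow(Add(Pow(Mul(5, -3), 2), Pow(-12, 2)), Rational(1, 2)), 7622) = Mul(Pow(Add(Pow(-15, 2), 144), Rational(1, 2)), 7622) = Mul(Pow(Add(225, 144), Rational(1, 2)), 7622) = Mul(Pow(369, Rational(1, 2)), 7622) = Mul(Mul(3, Pow(41, Rational(1, 2))), 7622) = Mul(22866, Pow(41, Rational(1, 2)))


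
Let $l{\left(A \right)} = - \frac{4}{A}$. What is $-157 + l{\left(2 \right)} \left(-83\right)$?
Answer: $9$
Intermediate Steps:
$-157 + l{\left(2 \right)} \left(-83\right) = -157 + - \frac{4}{2} \left(-83\right) = -157 + \left(-4\right) \frac{1}{2} \left(-83\right) = -157 - -166 = -157 + 166 = 9$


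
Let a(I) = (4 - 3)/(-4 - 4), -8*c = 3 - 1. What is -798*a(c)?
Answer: 399/4 ≈ 99.750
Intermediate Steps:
c = -1/4 (c = -(3 - 1)/8 = -1/8*2 = -1/4 ≈ -0.25000)
a(I) = -1/8 (a(I) = 1/(-8) = 1*(-1/8) = -1/8)
-798*a(c) = -798*(-1/8) = 399/4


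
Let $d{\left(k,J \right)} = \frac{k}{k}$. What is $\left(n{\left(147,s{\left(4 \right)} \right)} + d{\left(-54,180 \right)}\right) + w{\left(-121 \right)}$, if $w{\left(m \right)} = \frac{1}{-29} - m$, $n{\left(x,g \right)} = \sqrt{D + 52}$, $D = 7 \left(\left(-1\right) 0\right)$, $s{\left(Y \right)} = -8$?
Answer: $\frac{3537}{29} + 2 \sqrt{13} \approx 129.18$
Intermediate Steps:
$d{\left(k,J \right)} = 1$
$D = 0$ ($D = 7 \cdot 0 = 0$)
$n{\left(x,g \right)} = 2 \sqrt{13}$ ($n{\left(x,g \right)} = \sqrt{0 + 52} = \sqrt{52} = 2 \sqrt{13}$)
$w{\left(m \right)} = - \frac{1}{29} - m$
$\left(n{\left(147,s{\left(4 \right)} \right)} + d{\left(-54,180 \right)}\right) + w{\left(-121 \right)} = \left(2 \sqrt{13} + 1\right) - - \frac{3508}{29} = \left(1 + 2 \sqrt{13}\right) + \left(- \frac{1}{29} + 121\right) = \left(1 + 2 \sqrt{13}\right) + \frac{3508}{29} = \frac{3537}{29} + 2 \sqrt{13}$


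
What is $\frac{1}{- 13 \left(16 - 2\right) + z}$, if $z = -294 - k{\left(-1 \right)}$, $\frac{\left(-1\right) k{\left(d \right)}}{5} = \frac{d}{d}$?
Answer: $- \frac{1}{471} \approx -0.0021231$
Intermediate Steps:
$k{\left(d \right)} = -5$ ($k{\left(d \right)} = - 5 \frac{d}{d} = \left(-5\right) 1 = -5$)
$z = -289$ ($z = -294 - -5 = -294 + 5 = -289$)
$\frac{1}{- 13 \left(16 - 2\right) + z} = \frac{1}{- 13 \left(16 - 2\right) - 289} = \frac{1}{\left(-13\right) 14 - 289} = \frac{1}{-182 - 289} = \frac{1}{-471} = - \frac{1}{471}$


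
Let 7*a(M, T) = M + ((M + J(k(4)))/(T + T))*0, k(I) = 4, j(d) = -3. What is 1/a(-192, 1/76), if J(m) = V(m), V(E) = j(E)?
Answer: -7/192 ≈ -0.036458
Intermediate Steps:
V(E) = -3
J(m) = -3
a(M, T) = M/7 (a(M, T) = (M + ((M - 3)/(T + T))*0)/7 = (M + ((-3 + M)/((2*T)))*0)/7 = (M + ((-3 + M)*(1/(2*T)))*0)/7 = (M + ((-3 + M)/(2*T))*0)/7 = (M + 0)/7 = M/7)
1/a(-192, 1/76) = 1/((⅐)*(-192)) = 1/(-192/7) = -7/192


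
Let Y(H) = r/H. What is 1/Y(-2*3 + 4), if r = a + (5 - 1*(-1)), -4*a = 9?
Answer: -8/15 ≈ -0.53333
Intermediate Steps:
a = -9/4 (a = -1/4*9 = -9/4 ≈ -2.2500)
r = 15/4 (r = -9/4 + (5 - 1*(-1)) = -9/4 + (5 + 1) = -9/4 + 6 = 15/4 ≈ 3.7500)
Y(H) = 15/(4*H)
1/Y(-2*3 + 4) = 1/(15/(4*(-2*3 + 4))) = 1/(15/(4*(-6 + 4))) = 1/((15/4)/(-2)) = 1/((15/4)*(-1/2)) = 1/(-15/8) = -8/15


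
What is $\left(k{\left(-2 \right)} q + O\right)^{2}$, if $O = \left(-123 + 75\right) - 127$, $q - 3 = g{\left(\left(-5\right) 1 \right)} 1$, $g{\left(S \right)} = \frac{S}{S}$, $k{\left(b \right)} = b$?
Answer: $33489$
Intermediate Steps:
$g{\left(S \right)} = 1$
$q = 4$ ($q = 3 + 1 \cdot 1 = 3 + 1 = 4$)
$O = -175$ ($O = -48 - 127 = -175$)
$\left(k{\left(-2 \right)} q + O\right)^{2} = \left(\left(-2\right) 4 - 175\right)^{2} = \left(-8 - 175\right)^{2} = \left(-183\right)^{2} = 33489$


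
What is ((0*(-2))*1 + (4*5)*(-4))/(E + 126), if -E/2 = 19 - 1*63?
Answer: -40/107 ≈ -0.37383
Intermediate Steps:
E = 88 (E = -2*(19 - 1*63) = -2*(19 - 63) = -2*(-44) = 88)
((0*(-2))*1 + (4*5)*(-4))/(E + 126) = ((0*(-2))*1 + (4*5)*(-4))/(88 + 126) = (0*1 + 20*(-4))/214 = (0 - 80)*(1/214) = -80*1/214 = -40/107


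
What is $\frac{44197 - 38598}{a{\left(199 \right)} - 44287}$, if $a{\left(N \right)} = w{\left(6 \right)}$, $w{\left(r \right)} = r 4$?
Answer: $- \frac{5599}{44263} \approx -0.12649$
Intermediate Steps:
$w{\left(r \right)} = 4 r$
$a{\left(N \right)} = 24$ ($a{\left(N \right)} = 4 \cdot 6 = 24$)
$\frac{44197 - 38598}{a{\left(199 \right)} - 44287} = \frac{44197 - 38598}{24 - 44287} = \frac{5599}{-44263} = 5599 \left(- \frac{1}{44263}\right) = - \frac{5599}{44263}$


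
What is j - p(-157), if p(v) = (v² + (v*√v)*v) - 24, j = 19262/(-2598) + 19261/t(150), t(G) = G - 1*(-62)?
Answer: -6758451233/275388 - 24649*I*√157 ≈ -24542.0 - 3.0885e+5*I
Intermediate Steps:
t(G) = 62 + G (t(G) = G + 62 = 62 + G)
j = 22978267/275388 (j = 19262/(-2598) + 19261/(62 + 150) = 19262*(-1/2598) + 19261/212 = -9631/1299 + 19261*(1/212) = -9631/1299 + 19261/212 = 22978267/275388 ≈ 83.440)
p(v) = -24 + v² + v^(5/2) (p(v) = (v² + v^(3/2)*v) - 24 = (v² + v^(5/2)) - 24 = -24 + v² + v^(5/2))
j - p(-157) = 22978267/275388 - (-24 + (-157)² + (-157)^(5/2)) = 22978267/275388 - (-24 + 24649 + 24649*I*√157) = 22978267/275388 - (24625 + 24649*I*√157) = 22978267/275388 + (-24625 - 24649*I*√157) = -6758451233/275388 - 24649*I*√157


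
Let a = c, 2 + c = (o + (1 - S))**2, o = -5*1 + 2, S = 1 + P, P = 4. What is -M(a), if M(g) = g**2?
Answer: -2209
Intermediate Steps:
S = 5 (S = 1 + 4 = 5)
o = -3 (o = -5 + 2 = -3)
c = 47 (c = -2 + (-3 + (1 - 1*5))**2 = -2 + (-3 + (1 - 5))**2 = -2 + (-3 - 4)**2 = -2 + (-7)**2 = -2 + 49 = 47)
a = 47
-M(a) = -1*47**2 = -1*2209 = -2209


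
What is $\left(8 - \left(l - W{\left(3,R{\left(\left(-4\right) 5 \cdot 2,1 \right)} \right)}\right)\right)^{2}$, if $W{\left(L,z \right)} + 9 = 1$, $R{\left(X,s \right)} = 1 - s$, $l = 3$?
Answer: $9$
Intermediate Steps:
$W{\left(L,z \right)} = -8$ ($W{\left(L,z \right)} = -9 + 1 = -8$)
$\left(8 - \left(l - W{\left(3,R{\left(\left(-4\right) 5 \cdot 2,1 \right)} \right)}\right)\right)^{2} = \left(8 - 11\right)^{2} = \left(-3\right)^{2} = 9$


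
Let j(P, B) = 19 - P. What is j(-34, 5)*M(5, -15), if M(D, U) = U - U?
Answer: 0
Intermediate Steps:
M(D, U) = 0
j(-34, 5)*M(5, -15) = (19 - 1*(-34))*0 = (19 + 34)*0 = 53*0 = 0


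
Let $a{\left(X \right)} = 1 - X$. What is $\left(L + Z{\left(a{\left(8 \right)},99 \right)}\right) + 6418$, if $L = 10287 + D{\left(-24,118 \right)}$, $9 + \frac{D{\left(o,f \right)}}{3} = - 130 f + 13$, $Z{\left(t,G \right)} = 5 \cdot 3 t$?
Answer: $-29408$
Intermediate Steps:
$Z{\left(t,G \right)} = 15 t$
$D{\left(o,f \right)} = 12 - 390 f$ ($D{\left(o,f \right)} = -27 + 3 \left(- 130 f + 13\right) = -27 + 3 \left(13 - 130 f\right) = -27 - \left(-39 + 390 f\right) = 12 - 390 f$)
$L = -35721$ ($L = 10287 + \left(12 - 46020\right) = 10287 - 46008 = -35721$)
$\left(L + Z{\left(a{\left(8 \right)},99 \right)}\right) + 6418 = \left(-35721 + 15 \left(1 - 8\right)\right) + 6418 = \left(-35721 + 15 \left(-7\right)\right) + 6418 = \left(-35721 - 105\right) + 6418 = -35826 + 6418 = -29408$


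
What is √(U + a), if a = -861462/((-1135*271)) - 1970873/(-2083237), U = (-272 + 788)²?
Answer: √109323412656750266081019888755/640772452645 ≈ 516.00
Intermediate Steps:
U = 266256 (U = 516² = 266256)
a = 2400840484199/640772452645 (a = -861462/(-307585) - 1970873*(-1/2083237) = -861462*(-1/307585) + 1970873/2083237 = 861462/307585 + 1970873/2083237 = 2400840484199/640772452645 ≈ 3.7468)
√(U + a) = √(266256 + 2400840484199/640772452645) = √(170611910991931319/640772452645) = √109323412656750266081019888755/640772452645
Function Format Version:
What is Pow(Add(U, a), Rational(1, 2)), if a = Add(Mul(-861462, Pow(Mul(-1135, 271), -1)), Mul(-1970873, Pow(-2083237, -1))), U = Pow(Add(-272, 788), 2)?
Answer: Mul(Rational(1, 640772452645), Pow(109323412656750266081019888755, Rational(1, 2))) ≈ 516.00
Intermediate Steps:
U = 266256 (U = Pow(516, 2) = 266256)
a = Rational(2400840484199, 640772452645) (a = Add(Mul(-861462, Pow(-307585, -1)), Mul(-1970873, Rational(-1, 2083237))) = Add(Mul(-861462, Rational(-1, 307585)), Rational(1970873, 2083237)) = Add(Rational(861462, 307585), Rational(1970873, 2083237)) = Rational(2400840484199, 640772452645) ≈ 3.7468)
Pow(Add(U, a), Rational(1, 2)) = Pow(Add(266256, Rational(2400840484199, 640772452645)), Rational(1, 2)) = Pow(Rational(170611910991931319, 640772452645), Rational(1, 2)) = Mul(Rational(1, 640772452645), Pow(109323412656750266081019888755, Rational(1, 2)))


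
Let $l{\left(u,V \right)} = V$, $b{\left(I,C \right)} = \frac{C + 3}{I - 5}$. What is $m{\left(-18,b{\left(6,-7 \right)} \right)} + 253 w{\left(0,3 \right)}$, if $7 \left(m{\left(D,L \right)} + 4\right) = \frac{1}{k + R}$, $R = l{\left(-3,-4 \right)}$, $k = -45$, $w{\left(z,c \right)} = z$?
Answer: $- \frac{1373}{343} \approx -4.0029$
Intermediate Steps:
$b{\left(I,C \right)} = \frac{3 + C}{-5 + I}$
$R = -4$
$m{\left(D,L \right)} = - \frac{1373}{343}$ ($m{\left(D,L \right)} = -4 + \frac{1}{7 \left(-45 - 4\right)} = -4 + \frac{1}{7 \left(-49\right)} = -4 + \frac{1}{7} \left(- \frac{1}{49}\right) = -4 - \frac{1}{343} = - \frac{1373}{343}$)
$m{\left(-18,b{\left(6,-7 \right)} \right)} + 253 w{\left(0,3 \right)} = - \frac{1373}{343} + 253 \cdot 0 = - \frac{1373}{343} + 0 = - \frac{1373}{343}$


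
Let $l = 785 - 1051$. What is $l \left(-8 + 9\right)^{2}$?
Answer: $-266$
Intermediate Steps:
$l = -266$
$l \left(-8 + 9\right)^{2} = - 266 \left(-8 + 9\right)^{2} = - 266 \cdot 1^{2} = \left(-266\right) 1 = -266$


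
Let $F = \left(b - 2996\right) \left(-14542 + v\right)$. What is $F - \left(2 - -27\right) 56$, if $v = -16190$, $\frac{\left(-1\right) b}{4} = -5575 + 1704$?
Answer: $-383782840$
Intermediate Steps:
$b = 15484$ ($b = - 4 \left(-5575 + 1704\right) = \left(-4\right) \left(-3871\right) = 15484$)
$F = -383781216$ ($F = \left(15484 - 2996\right) \left(-14542 - 16190\right) = 12488 \left(-30732\right) = -383781216$)
$F - \left(2 - -27\right) 56 = -383781216 - \left(2 - -27\right) 56 = -383781216 - \left(2 + 27\right) 56 = -383781216 - 29 \cdot 56 = -383781216 - 1624 = -383782840$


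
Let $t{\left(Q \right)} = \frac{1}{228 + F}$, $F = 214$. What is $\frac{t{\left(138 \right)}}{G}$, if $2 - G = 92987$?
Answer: $- \frac{1}{41099370} \approx -2.4331 \cdot 10^{-8}$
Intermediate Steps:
$G = -92985$ ($G = 2 - 92987 = -92985$)
$t{\left(Q \right)} = \frac{1}{442}$ ($t{\left(Q \right)} = \frac{1}{228 + 214} = \frac{1}{442}$)
$\frac{t{\left(138 \right)}}{G} = \frac{1}{442 \left(-92985\right)} = \frac{1}{442} \left(- \frac{1}{92985}\right) = - \frac{1}{41099370}$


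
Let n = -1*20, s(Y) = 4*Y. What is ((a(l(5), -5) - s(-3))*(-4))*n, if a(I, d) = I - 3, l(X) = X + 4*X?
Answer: 2720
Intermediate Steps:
l(X) = 5*X
a(I, d) = -3 + I
n = -20
((a(l(5), -5) - s(-3))*(-4))*n = (((-3 + 5*5) - 4*(-3))*(-4))*(-20) = (((-3 + 25) - 1*(-12))*(-4))*(-20) = ((22 + 12)*(-4))*(-20) = (34*(-4))*(-20) = -136*(-20) = 2720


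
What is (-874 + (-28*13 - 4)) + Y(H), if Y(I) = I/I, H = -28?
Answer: -1241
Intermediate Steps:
Y(I) = 1
(-874 + (-28*13 - 4)) + Y(H) = (-874 + (-28*13 - 4)) + 1 = (-874 + (-364 - 4)) + 1 = (-874 - 368) + 1 = -1242 + 1 = -1241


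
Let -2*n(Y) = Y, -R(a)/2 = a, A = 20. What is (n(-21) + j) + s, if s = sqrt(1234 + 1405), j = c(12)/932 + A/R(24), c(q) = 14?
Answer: 28235/2796 + sqrt(2639) ≈ 61.470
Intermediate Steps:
R(a) = -2*a
n(Y) = -Y/2
j = -1123/2796 (j = 14/932 + 20/((-2*24)) = 14*(1/932) + 20/(-48) = 7/466 + 20*(-1/48) = 7/466 - 5/12 = -1123/2796 ≈ -0.40165)
s = sqrt(2639) ≈ 51.371
(n(-21) + j) + s = (-1/2*(-21) - 1123/2796) + sqrt(2639) = (21/2 - 1123/2796) + sqrt(2639) = 28235/2796 + sqrt(2639)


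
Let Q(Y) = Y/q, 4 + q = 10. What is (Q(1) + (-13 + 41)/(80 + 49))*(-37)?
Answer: -1221/86 ≈ -14.198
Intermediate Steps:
q = 6 (q = -4 + 10 = 6)
Q(Y) = Y/6
(Q(1) + (-13 + 41)/(80 + 49))*(-37) = ((1/6)*1 + (-13 + 41)/(80 + 49))*(-37) = (1/6 + 28/129)*(-37) = (33/86)*(-37) = -1221/86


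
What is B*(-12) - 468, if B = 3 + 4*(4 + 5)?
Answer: -936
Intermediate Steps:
B = 39 (B = 3 + 4*9 = 3 + 36 = 39)
B*(-12) - 468 = 39*(-12) - 468 = -468 - 468 = -936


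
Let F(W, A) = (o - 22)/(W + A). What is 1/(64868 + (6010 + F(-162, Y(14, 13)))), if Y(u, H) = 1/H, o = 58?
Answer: 2105/149197722 ≈ 1.4109e-5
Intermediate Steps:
F(W, A) = 36/(A + W) (F(W, A) = (58 - 22)/(W + A) = 36/(A + W))
1/(64868 + (6010 + F(-162, Y(14, 13)))) = 1/(64868 + (6010 + 36/(1/13 - 162))) = 1/(64868 + (6010 + 36/(-2105/13))) = 1/(64868 + (6010 + 36*(-13/2105))) = 1/(64868 + (6010 - 468/2105)) = 1/(64868 + 12650582/2105) = 1/(149197722/2105) = 2105/149197722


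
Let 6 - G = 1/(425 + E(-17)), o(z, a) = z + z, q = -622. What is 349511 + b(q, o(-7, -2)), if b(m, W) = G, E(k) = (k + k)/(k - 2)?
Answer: 2834233334/8109 ≈ 3.4952e+5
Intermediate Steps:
E(k) = 2*k/(-2 + k) (E(k) = (2*k)/(-2 + k) = 2*k/(-2 + k))
o(z, a) = 2*z
G = 48635/8109 (G = 6 - 1/(425 + 2*(-17)/(-2 - 17)) = 6 - 1/(425 + 2*(-17)/(-19)) = 6 - 1/(425 + 2*(-17)*(-1/19)) = 6 - 1/(425 + 34/19) = 6 - 1/8109/19 = 6 - 1*19/8109 = 6 - 19/8109 = 48635/8109 ≈ 5.9977)
b(m, W) = 48635/8109
349511 + b(q, o(-7, -2)) = 349511 + 48635/8109 = 2834233334/8109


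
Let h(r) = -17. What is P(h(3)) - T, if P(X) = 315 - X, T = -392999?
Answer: 393331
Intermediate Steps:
P(h(3)) - T = (315 - 1*(-17)) - 1*(-392999) = (315 + 17) + 392999 = 332 + 392999 = 393331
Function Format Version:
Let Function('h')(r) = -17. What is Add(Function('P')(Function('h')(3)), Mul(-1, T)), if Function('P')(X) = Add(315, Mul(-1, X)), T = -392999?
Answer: 393331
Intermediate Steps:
Add(Function('P')(Function('h')(3)), Mul(-1, T)) = Add(Add(315, Mul(-1, -17)), Mul(-1, -392999)) = Add(Add(315, 17), 392999) = Add(332, 392999) = 393331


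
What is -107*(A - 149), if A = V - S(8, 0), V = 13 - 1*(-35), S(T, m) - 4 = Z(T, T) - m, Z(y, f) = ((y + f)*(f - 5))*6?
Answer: 42051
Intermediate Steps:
Z(y, f) = 6*(-5 + f)*(f + y) (Z(y, f) = ((f + y)*(-5 + f))*6 = ((-5 + f)*(f + y))*6 = 6*(-5 + f)*(f + y))
S(T, m) = 4 - m - 60*T + 12*T² (S(T, m) = 4 + ((-30*T - 30*T + 6*T² + 6*T*T) - m) = 4 + ((-30*T - 30*T + 6*T² + 6*T²) - m) = 4 + ((-60*T + 12*T²) - m) = 4 + (-m - 60*T + 12*T²) = 4 - m - 60*T + 12*T²)
V = 48 (V = 13 + 35 = 48)
A = -244 (A = 48 - (4 - 1*0 - 60*8 + 12*8²) = 48 - (4 + 0 - 480 + 12*64) = 48 - (4 + 0 - 480 + 768) = 48 - 1*292 = 48 - 292 = -244)
-107*(A - 149) = -107*(-244 - 149) = -107*(-393) = 42051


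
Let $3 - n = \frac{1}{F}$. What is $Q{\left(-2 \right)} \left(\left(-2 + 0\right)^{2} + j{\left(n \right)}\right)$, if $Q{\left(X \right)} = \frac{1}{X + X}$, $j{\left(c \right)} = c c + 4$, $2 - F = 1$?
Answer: $-3$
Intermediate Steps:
$F = 1$ ($F = 2 - 1 = 1$)
$n = 2$ ($n = 3 - 1^{-1} = 3 - 1 = 2$)
$j{\left(c \right)} = 4 + c^{2}$ ($j{\left(c \right)} = c^{2} + 4 = 4 + c^{2}$)
$Q{\left(X \right)} = \frac{1}{2 X}$
$Q{\left(-2 \right)} \left(\left(-2 + 0\right)^{2} + j{\left(n \right)}\right) = \frac{1}{2 \left(-2\right)} \left(\left(-2 + 0\right)^{2} + \left(4 + 2^{2}\right)\right) = \frac{1}{2} \left(- \frac{1}{2}\right) \left(\left(-2\right)^{2} + \left(4 + 4\right)\right) = - \frac{4 + 8}{4} = \left(- \frac{1}{4}\right) 12 = -3$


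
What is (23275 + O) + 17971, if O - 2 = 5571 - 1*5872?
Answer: 40947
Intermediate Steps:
O = -299 (O = 2 + (5571 - 1*5872) = 2 + (5571 - 5872) = 2 - 301 = -299)
(23275 + O) + 17971 = (23275 - 299) + 17971 = 22976 + 17971 = 40947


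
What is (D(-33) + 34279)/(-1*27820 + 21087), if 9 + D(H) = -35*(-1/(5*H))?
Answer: -1130903/222189 ≈ -5.0898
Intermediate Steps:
D(H) = -9 + 7/H (D(H) = -9 - 35*(-1/(5*H)) = -9 - (-7)/H = -9 + 7/H)
(D(-33) + 34279)/(-1*27820 + 21087) = ((-9 + 7/(-33)) + 34279)/(-1*27820 + 21087) = ((-9 + 7*(-1/33)) + 34279)/(-27820 + 21087) = ((-9 - 7/33) + 34279)/(-6733) = (-304/33 + 34279)*(-1/6733) = (1130903/33)*(-1/6733) = -1130903/222189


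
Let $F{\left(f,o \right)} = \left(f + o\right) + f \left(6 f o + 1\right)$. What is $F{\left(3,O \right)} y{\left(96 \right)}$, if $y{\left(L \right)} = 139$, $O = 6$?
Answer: $46704$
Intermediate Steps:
$F{\left(f,o \right)} = f + o + f \left(1 + 6 f o\right)$ ($F{\left(f,o \right)} = \left(f + o\right) + f \left(6 f o + 1\right) = \left(f + o\right) + f \left(1 + 6 f o\right) = f + o + f \left(1 + 6 f o\right)$)
$F{\left(3,O \right)} y{\left(96 \right)} = \left(6 + 2 \cdot 3 + 6 \cdot 6 \cdot 3^{2}\right) 139 = \left(6 + 6 + 6 \cdot 6 \cdot 9\right) 139 = \left(6 + 6 + 324\right) 139 = 336 \cdot 139 = 46704$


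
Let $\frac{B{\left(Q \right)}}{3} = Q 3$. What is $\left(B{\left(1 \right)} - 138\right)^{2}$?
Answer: $16641$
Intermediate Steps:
$B{\left(Q \right)} = 9 Q$ ($B{\left(Q \right)} = 3 Q 3 = 3 \cdot 3 Q = 9 Q$)
$\left(B{\left(1 \right)} - 138\right)^{2} = \left(9 \cdot 1 - 138\right)^{2} = \left(9 - 138\right)^{2} = \left(-129\right)^{2} = 16641$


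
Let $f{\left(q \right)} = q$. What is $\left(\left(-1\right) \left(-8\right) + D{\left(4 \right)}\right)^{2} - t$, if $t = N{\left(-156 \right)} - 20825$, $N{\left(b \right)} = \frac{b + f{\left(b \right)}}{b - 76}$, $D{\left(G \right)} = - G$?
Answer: $\frac{604350}{29} \approx 20840.0$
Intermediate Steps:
$N{\left(b \right)} = \frac{2 b}{-76 + b}$ ($N{\left(b \right)} = \frac{b + b}{b - 76} = \frac{2 b}{-76 + b}$)
$t = - \frac{603886}{29}$ ($t = 2 \left(-156\right) \frac{1}{-76 - 156} - 20825 = 2 \left(-156\right) \frac{1}{-232} - 20825 = 2 \left(-156\right) \left(- \frac{1}{232}\right) - 20825 = \frac{39}{29} - 20825 = - \frac{603886}{29} \approx -20824.0$)
$\left(\left(-1\right) \left(-8\right) + D{\left(4 \right)}\right)^{2} - t = \left(\left(-1\right) \left(-8\right) - 4\right)^{2} - - \frac{603886}{29} = \left(8 - 4\right)^{2} + \frac{603886}{29} = 4^{2} + \frac{603886}{29} = 16 + \frac{603886}{29} = \frac{604350}{29}$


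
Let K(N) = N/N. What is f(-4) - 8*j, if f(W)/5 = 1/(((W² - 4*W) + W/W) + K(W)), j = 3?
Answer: -811/34 ≈ -23.853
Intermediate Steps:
K(N) = 1
f(W) = 5/(2 + W² - 4*W) (f(W) = 5/(((W² - 4*W) + W/W) + 1) = 5/(((W² - 4*W) + 1) + 1) = 5/((1 + W² - 4*W) + 1) = 5/(2 + W² - 4*W))
f(-4) - 8*j = 5/(2 + (-4)² - 4*(-4)) - 8*3 = 5/(2 + 16 + 16) - 24 = 5/34 - 24 = -811/34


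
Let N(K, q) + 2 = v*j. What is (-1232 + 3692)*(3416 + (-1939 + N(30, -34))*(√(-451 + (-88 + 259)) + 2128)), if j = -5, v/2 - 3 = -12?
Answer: -9681359520 - 9106920*I*√70 ≈ -9.6814e+9 - 7.6194e+7*I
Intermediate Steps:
v = -18 (v = 6 + 2*(-12) = 6 - 24 = -18)
N(K, q) = 88 (N(K, q) = -2 - 18*(-5) = -2 + 90 = 88)
(-1232 + 3692)*(3416 + (-1939 + N(30, -34))*(√(-451 + (-88 + 259)) + 2128)) = (-1232 + 3692)*(3416 + (-1939 + 88)*(√(-451 + (-88 + 259)) + 2128)) = 2460*(3416 - 1851*(√(-451 + 171) + 2128)) = 2460*(3416 - 1851*(√(-280) + 2128)) = 2460*(3416 - 1851*(2*I*√70 + 2128)) = 2460*(3416 - 1851*(2128 + 2*I*√70)) = 2460*(3416 + (-3938928 - 3702*I*√70)) = 2460*(-3935512 - 3702*I*√70) = -9681359520 - 9106920*I*√70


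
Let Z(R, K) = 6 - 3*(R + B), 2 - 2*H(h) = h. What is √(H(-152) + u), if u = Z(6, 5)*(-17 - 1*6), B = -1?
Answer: 2*√71 ≈ 16.852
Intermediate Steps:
H(h) = 1 - h/2
Z(R, K) = 9 - 3*R (Z(R, K) = 6 - 3*(R - 1) = 6 - 3*(-1 + R) = 6 + (3 - 3*R) = 9 - 3*R)
u = 207 (u = (9 - 3*6)*(-17 - 1*6) = (9 - 18)*(-17 - 6) = -9*(-23) = 207)
√(H(-152) + u) = √((1 - ½*(-152)) + 207) = √((1 + 76) + 207) = √(77 + 207) = √284 = 2*√71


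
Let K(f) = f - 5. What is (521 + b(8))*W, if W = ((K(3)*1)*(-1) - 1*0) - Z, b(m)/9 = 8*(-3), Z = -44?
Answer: 14030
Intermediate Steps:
b(m) = -216 (b(m) = 9*(8*(-3)) = 9*(-24) = -216)
K(f) = -5 + f
W = 46 (W = (((-5 + 3)*1)*(-1) - 1*0) - 1*(-44) = (-2*1*(-1) + 0) + 44 = (-2*(-1) + 0) + 44 = (2 + 0) + 44 = 2 + 44 = 46)
(521 + b(8))*W = (521 - 216)*46 = 305*46 = 14030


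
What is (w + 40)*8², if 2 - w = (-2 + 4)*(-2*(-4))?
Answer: 1664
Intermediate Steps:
w = -14 (w = 2 - (-2 + 4)*(-2*(-4)) = 2 - 2*8 = 2 - 1*16 = 2 - 16 = -14)
(w + 40)*8² = (-14 + 40)*8² = 26*64 = 1664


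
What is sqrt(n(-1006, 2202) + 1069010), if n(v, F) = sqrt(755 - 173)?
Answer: sqrt(1069010 + sqrt(582)) ≈ 1033.9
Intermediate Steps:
n(v, F) = sqrt(582)
sqrt(n(-1006, 2202) + 1069010) = sqrt(sqrt(582) + 1069010) = sqrt(1069010 + sqrt(582))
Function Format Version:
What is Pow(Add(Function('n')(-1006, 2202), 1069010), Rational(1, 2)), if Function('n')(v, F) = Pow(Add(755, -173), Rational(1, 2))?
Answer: Pow(Add(1069010, Pow(582, Rational(1, 2))), Rational(1, 2)) ≈ 1033.9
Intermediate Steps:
Function('n')(v, F) = Pow(582, Rational(1, 2))
Pow(Add(Function('n')(-1006, 2202), 1069010), Rational(1, 2)) = Pow(Add(Pow(582, Rational(1, 2)), 1069010), Rational(1, 2)) = Pow(Add(1069010, Pow(582, Rational(1, 2))), Rational(1, 2))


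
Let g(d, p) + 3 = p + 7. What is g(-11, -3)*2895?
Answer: 2895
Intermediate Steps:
g(d, p) = 4 + p (g(d, p) = -3 + (p + 7) = -3 + (7 + p) = 4 + p)
g(-11, -3)*2895 = (4 - 3)*2895 = 1*2895 = 2895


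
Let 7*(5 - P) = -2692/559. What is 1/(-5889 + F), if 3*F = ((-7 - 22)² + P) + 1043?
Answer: -3913/20578874 ≈ -0.00019015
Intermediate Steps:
P = 22257/3913 (P = 5 - (-2692)/(7*559) = 5 - ⅐*(-2692/559) = 5 + 2692/3913 = 22257/3913 ≈ 5.6880)
F = 2464783/3913 (F = (((-7 - 22)² + 22257/3913) + 1043)/3 = (((-29)² + 22257/3913) + 1043)/3 = ((841 + 22257/3913) + 1043)/3 = (3313090/3913 + 1043)/3 = (⅓)*(7394349/3913) = 2464783/3913 ≈ 629.90)
1/(-5889 + F) = 1/(-5889 + 2464783/3913) = 1/(-20578874/3913) = -3913/20578874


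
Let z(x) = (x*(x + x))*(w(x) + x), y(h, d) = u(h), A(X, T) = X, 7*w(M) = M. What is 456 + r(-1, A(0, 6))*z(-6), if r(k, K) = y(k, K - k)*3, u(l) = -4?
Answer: 44664/7 ≈ 6380.6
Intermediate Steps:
w(M) = M/7
y(h, d) = -4
r(k, K) = -12 (r(k, K) = -4*3 = -12)
z(x) = 16*x**3/7 (z(x) = (x*(x + x))*(x/7 + x) = (x*(2*x))*(8*x/7) = (2*x**2)*(8*x/7) = 16*x**3/7)
456 + r(-1, A(0, 6))*z(-6) = 456 - 192*(-6)**3/7 = 456 - 192*(-216)/7 = 456 - 12*(-3456/7) = 456 + 41472/7 = 44664/7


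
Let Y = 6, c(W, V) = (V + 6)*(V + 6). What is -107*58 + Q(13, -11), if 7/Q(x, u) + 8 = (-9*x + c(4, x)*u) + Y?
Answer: -25382547/4090 ≈ -6206.0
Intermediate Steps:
c(W, V) = (6 + V)**2 (c(W, V) = (6 + V)*(6 + V) = (6 + V)**2)
Q(x, u) = 7/(-2 - 9*x + u*(6 + x)**2) (Q(x, u) = 7/(-8 + ((-9*x + (6 + x)**2*u) + 6)) = 7/(-8 + ((-9*x + u*(6 + x)**2) + 6)) = 7/(-8 + (6 - 9*x + u*(6 + x)**2)) = 7/(-2 - 9*x + u*(6 + x)**2))
-107*58 + Q(13, -11) = -107*58 + 7/(-2 - 9*13 - 11*(6 + 13)**2) = -6206 + 7/(-2 - 117 - 11*19**2) = -6206 + 7/(-2 - 117 - 11*361) = -6206 + 7/(-2 - 117 - 3971) = -6206 + 7/(-4090) = -6206 + 7*(-1/4090) = -6206 - 7/4090 = -25382547/4090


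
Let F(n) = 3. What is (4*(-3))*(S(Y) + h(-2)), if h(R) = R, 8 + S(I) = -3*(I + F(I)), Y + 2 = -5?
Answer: -24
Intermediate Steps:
Y = -7 (Y = -2 - 5 = -7)
S(I) = -17 - 3*I (S(I) = -8 - 3*(I + 3) = -8 - 3*(3 + I) = -8 + (-9 - 3*I) = -17 - 3*I)
(4*(-3))*(S(Y) + h(-2)) = (4*(-3))*((-17 - 3*(-7)) - 2) = -12*((-17 + 21) - 2) = -12*(4 - 2) = -12*2 = -24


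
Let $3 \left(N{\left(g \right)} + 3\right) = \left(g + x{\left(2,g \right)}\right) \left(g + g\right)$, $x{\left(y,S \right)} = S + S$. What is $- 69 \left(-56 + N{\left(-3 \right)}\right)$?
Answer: $2829$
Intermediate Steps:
$x{\left(y,S \right)} = 2 S$
$N{\left(g \right)} = -3 + 2 g^{2}$ ($N{\left(g \right)} = -3 + \frac{\left(g + 2 g\right) \left(g + g\right)}{3} = -3 + \frac{3 g 2 g}{3} = -3 + \frac{6 g^{2}}{3} = -3 + 2 g^{2}$)
$- 69 \left(-56 + N{\left(-3 \right)}\right) = - 69 \left(-56 - \left(3 - 2 \left(-3\right)^{2}\right)\right) = - 69 \left(-56 + \left(-3 + 2 \cdot 9\right)\right) = - 69 \left(-56 + \left(-3 + 18\right)\right) = - 69 \left(-56 + 15\right) = \left(-69\right) \left(-41\right) = 2829$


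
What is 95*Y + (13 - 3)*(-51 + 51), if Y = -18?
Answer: -1710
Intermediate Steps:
95*Y + (13 - 3)*(-51 + 51) = 95*(-18) + (13 - 3)*(-51 + 51) = -1710 + 10*0 = -1710 + 0 = -1710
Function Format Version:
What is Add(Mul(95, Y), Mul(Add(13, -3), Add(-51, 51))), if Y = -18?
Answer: -1710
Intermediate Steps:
Add(Mul(95, Y), Mul(Add(13, -3), Add(-51, 51))) = Add(Mul(95, -18), Mul(Add(13, -3), Add(-51, 51))) = Add(-1710, Mul(10, 0)) = Add(-1710, 0) = -1710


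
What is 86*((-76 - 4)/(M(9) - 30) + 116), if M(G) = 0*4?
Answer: 30616/3 ≈ 10205.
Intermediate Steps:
M(G) = 0
86*((-76 - 4)/(M(9) - 30) + 116) = 86*((-76 - 4)/(0 - 30) + 116) = 86*(-80/(-30) + 116) = 86*(-80*(-1/30) + 116) = 86*(8/3 + 116) = 86*(356/3) = 30616/3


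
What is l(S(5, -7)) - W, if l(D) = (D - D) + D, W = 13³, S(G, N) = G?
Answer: -2192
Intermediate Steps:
W = 2197
l(D) = D (l(D) = 0 + D = D)
l(S(5, -7)) - W = 5 - 1*2197 = 5 - 2197 = -2192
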